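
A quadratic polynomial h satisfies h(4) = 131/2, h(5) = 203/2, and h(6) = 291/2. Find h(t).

h(t) = 4t^2 + 3/2

Write h(t) = at^2 + bt + c. Substituting each data point gives a linear system:
  16a + 4b + c = 131/2
  25a + 5b + c = 203/2
  36a + 6b + c = 291/2
Solving the system yields a = 4, b = 0, c = 3/2.
So h(t) = 4t² + 3/2.
Check: h(6) = 291/2. ✓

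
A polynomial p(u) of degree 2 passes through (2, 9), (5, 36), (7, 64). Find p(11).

144

Write p(u) = au^2 + bu + c. Substituting each data point gives a linear system:
  4a + 2b + c = 9
  25a + 5b + c = 36
  49a + 7b + c = 64
Solving the system yields a = 1, b = 2, c = 1.
So p(u) = u^2 + 2u + 1.
Then p(11) = 144.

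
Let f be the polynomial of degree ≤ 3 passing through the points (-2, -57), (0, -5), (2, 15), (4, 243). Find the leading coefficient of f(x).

5

Write f(x) = ax^3 + bx^2 + cx + d. Substituting each data point gives a linear system:
  -8a + 4b - 2c + d = -57
  d = -5
  8a + 4b + 2c + d = 15
  64a + 16b + 4c + d = 243
Solving the system yields a = 5, b = -4, c = -2, d = -5.
So f(x) = 5x³ - 4x² - 2x - 5.
The leading coefficient is 5.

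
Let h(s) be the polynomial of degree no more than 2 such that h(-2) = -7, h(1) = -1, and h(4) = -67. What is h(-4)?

-51

Forward differences of the values at s = -2, 1, 4:
  h  : -7  -1  -67
  Δ  : 6  -66
  Δ^2: -72
The second differences are constant, confirming degree 2.
Interpolating (Newton forward form) and evaluating at s = -4 gives h(-4) = -51.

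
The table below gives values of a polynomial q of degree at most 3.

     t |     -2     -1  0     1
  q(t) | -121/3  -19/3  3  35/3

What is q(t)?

q(t) = 4t^3 - (1/3)t^2 + 5t + 3

Write q(t) = at^3 + bt^2 + ct + d. Substituting each data point gives a linear system:
  -8a + 4b - 2c + d = -121/3
  -a + b - c + d = -19/3
  d = 3
  a + b + c + d = 35/3
Solving the system yields a = 4, b = -1/3, c = 5, d = 3.
So q(t) = 4t^3 - (1/3)t^2 + 5t + 3.
Check: q(-1) = -19/3. ✓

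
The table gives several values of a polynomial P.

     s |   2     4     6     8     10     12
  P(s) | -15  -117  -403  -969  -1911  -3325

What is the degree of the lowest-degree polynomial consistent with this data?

3

Forward differences of the values at s = 2, 4, 6, 8, 10, 12:
  P  : -15  -117  -403  -969  -1911  -3325
  Δ  : -102  -286  -566  -942  -1414
  Δ^2: -184  -280  -376  -472
  Δ^3: -96  -96  -96
  Δ^4: 0  0
  Δ^5: 0
The third differences are constant (-96) and nonzero, while all higher differences vanish, so the minimal degree is 3.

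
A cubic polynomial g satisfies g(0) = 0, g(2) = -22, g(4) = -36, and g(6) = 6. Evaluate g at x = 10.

Forward differences of the values at x = 0, 2, 4, 6:
  g  : 0  -22  -36  6
  Δ  : -22  -14  42
  Δ^2: 8  56
  Δ^3: 48
The third differences are constant, confirming degree 3.
Interpolating (Newton forward form) and evaluating at x = 10 gives g(10) = 450.

450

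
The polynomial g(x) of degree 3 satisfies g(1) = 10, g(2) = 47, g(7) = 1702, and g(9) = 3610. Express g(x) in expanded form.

g(x) = 5x^3 - x^2 + 5x + 1

Write g(x) = ax^3 + bx^2 + cx + d. Substituting each data point gives a linear system:
  a + b + c + d = 10
  8a + 4b + 2c + d = 47
  343a + 49b + 7c + d = 1702
  729a + 81b + 9c + d = 3610
Solving the system yields a = 5, b = -1, c = 5, d = 1.
So g(x) = 5x^3 - x^2 + 5x + 1.
Check: g(7) = 1702. ✓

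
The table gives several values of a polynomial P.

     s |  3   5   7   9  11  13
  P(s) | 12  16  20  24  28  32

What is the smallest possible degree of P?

1

Forward differences of the values at s = 3, 5, 7, 9, 11, 13:
  P  : 12  16  20  24  28  32
  Δ  : 4  4  4  4  4
  Δ^2: 0  0  0  0
  Δ^3: 0  0  0
  Δ^4: 0  0
  Δ^5: 0
The first differences are constant (4) and nonzero, while all higher differences vanish, so the minimal degree is 1.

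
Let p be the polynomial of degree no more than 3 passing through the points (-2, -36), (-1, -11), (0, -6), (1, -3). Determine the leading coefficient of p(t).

Write p(t) = at^3 + bt^2 + ct + d. Substituting each data point gives a linear system:
  -8a + 4b - 2c + d = -36
  -a + b - c + d = -11
  d = -6
  a + b + c + d = -3
Solving the system yields a = 3, b = -1, c = 1, d = -6.
So p(t) = 3t^3 - t^2 + t - 6.
The leading coefficient is 3.

3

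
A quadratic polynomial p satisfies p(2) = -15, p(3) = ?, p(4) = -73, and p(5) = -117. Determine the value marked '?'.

On equispaced nodes a degree-2 polynomial has vanishing third forward difference, so
  - p(2) + 3·p(3) - 3·p(4) + p(5) = 0.
Substituting the known values and solving for p(3):
  3·p(3) = -117
  p(3) = -39.

-39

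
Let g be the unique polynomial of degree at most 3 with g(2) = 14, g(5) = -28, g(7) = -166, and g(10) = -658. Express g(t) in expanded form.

g(t) = -t^3 + 3t^2 + 4t + 2

Write g(t) = at^3 + bt^2 + ct + d. Substituting each data point gives a linear system:
  8a + 4b + 2c + d = 14
  125a + 25b + 5c + d = -28
  343a + 49b + 7c + d = -166
  1000a + 100b + 10c + d = -658
Solving the system yields a = -1, b = 3, c = 4, d = 2.
So g(t) = -t³ + 3t² + 4t + 2.
Check: g(7) = -166. ✓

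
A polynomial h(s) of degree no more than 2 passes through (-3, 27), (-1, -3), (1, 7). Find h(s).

Using the Lagrange interpolation formula with nodes -3, -1, 1:
  L_0(s) = (s + 1)(s - 1) / 8
  L_1(s) = (s + 3)(s - 1) / -4
  L_2(s) = (s + 3)(s + 1) / 8
Then h(s) = 27·L_0(s) - 3·L_1(s) + 7·L_2(s).
Expanding and collecting terms gives h(s) = 5s^2 + 5s - 3.
Check: h(-1) = -3. ✓

h(s) = 5s^2 + 5s - 3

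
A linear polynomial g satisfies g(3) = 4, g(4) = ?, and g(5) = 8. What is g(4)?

6

On equispaced nodes a degree-1 polynomial has vanishing second forward difference, so
  g(3) - 2·g(4) + g(5) = 0.
Substituting the known values and solving for g(4):
  -2·g(4) = -12
  g(4) = 6.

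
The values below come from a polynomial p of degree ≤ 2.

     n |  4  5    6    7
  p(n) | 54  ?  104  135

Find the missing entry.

77

On equispaced nodes a degree-2 polynomial has vanishing third forward difference, so
  - p(4) + 3·p(5) - 3·p(6) + p(7) = 0.
Substituting the known values and solving for p(5):
  3·p(5) = 231
  p(5) = 77.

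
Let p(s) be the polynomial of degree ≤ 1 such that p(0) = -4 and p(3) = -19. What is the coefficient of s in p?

-5

Write p(s) = as + b. Substituting each data point gives a linear system:
  b = -4
  3a + b = -19
Solving the system yields a = -5, b = -4.
So p(s) = -5s - 4.
The leading coefficient is -5.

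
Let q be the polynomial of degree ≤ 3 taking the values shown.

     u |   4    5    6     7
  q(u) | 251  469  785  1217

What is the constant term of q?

-1

Write q(u) = au^3 + bu^2 + cu + d. Substituting each data point gives a linear system:
  64a + 16b + 4c + d = 251
  125a + 25b + 5c + d = 469
  216a + 36b + 6c + d = 785
  343a + 49b + 7c + d = 1217
Solving the system yields a = 3, b = 4, c = -1, d = -1.
So q(u) = 3u³ + 4u² - u - 1.
The constant term is -1.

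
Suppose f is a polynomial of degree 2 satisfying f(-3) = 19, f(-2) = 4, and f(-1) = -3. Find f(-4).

Write f(n) = an^2 + bn + c. Substituting each data point gives a linear system:
  9a - 3b + c = 19
  4a - 2b + c = 4
  a - b + c = -3
Solving the system yields a = 4, b = 5, c = -2.
So f(n) = 4n^2 + 5n - 2.
Then f(-4) = 42.

42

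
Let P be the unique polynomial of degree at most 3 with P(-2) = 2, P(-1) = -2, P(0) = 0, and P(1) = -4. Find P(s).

P(s) = -2s^3 - 3s^2 + s

Write P(s) = as^3 + bs^2 + cs + d. Substituting each data point gives a linear system:
  -8a + 4b - 2c + d = 2
  -a + b - c + d = -2
  d = 0
  a + b + c + d = -4
Solving the system yields a = -2, b = -3, c = 1, d = 0.
So P(s) = -2s^3 - 3s^2 + s.
Check: P(-2) = 2. ✓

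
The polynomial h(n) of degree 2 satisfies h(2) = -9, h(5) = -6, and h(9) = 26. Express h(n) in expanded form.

Write h(n) = an^2 + bn + c. Substituting each data point gives a linear system:
  4a + 2b + c = -9
  25a + 5b + c = -6
  81a + 9b + c = 26
Solving the system yields a = 1, b = -6, c = -1.
So h(n) = n^2 - 6n - 1.
Check: h(5) = -6. ✓

h(n) = n^2 - 6n - 1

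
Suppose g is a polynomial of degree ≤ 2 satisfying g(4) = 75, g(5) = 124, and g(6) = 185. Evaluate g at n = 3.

Write g(n) = an^2 + bn + c. Substituting each data point gives a linear system:
  16a + 4b + c = 75
  25a + 5b + c = 124
  36a + 6b + c = 185
Solving the system yields a = 6, b = -5, c = -1.
So g(n) = 6n² - 5n - 1.
Then g(3) = 38.

38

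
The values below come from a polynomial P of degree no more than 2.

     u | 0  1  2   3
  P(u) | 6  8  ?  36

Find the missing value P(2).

18

On equispaced nodes a degree-2 polynomial has vanishing third forward difference, so
  - P(0) + 3·P(1) - 3·P(2) + P(3) = 0.
Substituting the known values and solving for P(2):
  -3·P(2) = -54
  P(2) = 18.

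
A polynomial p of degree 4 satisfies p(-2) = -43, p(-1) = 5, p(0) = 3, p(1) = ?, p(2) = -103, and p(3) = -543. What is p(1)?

-1

On equispaced nodes a degree-4 polynomial has vanishing fifth forward difference, so
  - p(-2) + 5·p(-1) - 10·p(0) + 10·p(1) - 5·p(2) + p(3) = 0.
Substituting the known values and solving for p(1):
  10·p(1) = -10
  p(1) = -1.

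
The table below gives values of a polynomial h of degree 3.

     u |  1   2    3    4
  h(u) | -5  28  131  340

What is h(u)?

h(u) = 6u^3 - u^2 - 6u - 4

Using the Lagrange interpolation formula with nodes 1, 2, 3, 4:
  L_0(u) = (u - 2)(u - 3)(u - 4) / -6
  L_1(u) = (u - 1)(u - 3)(u - 4) / 2
  L_2(u) = (u - 1)(u - 2)(u - 4) / -2
  L_3(u) = (u - 1)(u - 2)(u - 3) / 6
Then h(u) = -5·L_0(u) + 28·L_1(u) + 131·L_2(u) + 340·L_3(u).
Expanding and collecting terms gives h(u) = 6u^3 - u^2 - 6u - 4.
Check: h(4) = 340. ✓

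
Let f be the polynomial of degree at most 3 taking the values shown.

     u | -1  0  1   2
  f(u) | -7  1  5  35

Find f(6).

Using the Lagrange interpolation formula with nodes -1, 0, 1, 2:
  L_0(u) = u(u - 1)(u - 2) / -6
  L_1(u) = (u + 1)(u - 1)(u - 2) / 2
  L_2(u) = (u + 1)u(u - 2) / -2
  L_3(u) = (u + 1)u(u - 1) / 6
Then f(u) = -7·L_0(u) + 1·L_1(u) + 5·L_2(u) + 35·L_3(u).
Expanding and collecting terms gives f(u) = 5u^3 - 2u^2 + u + 1.
Evaluating at u = 6: f(6) = 1015.

1015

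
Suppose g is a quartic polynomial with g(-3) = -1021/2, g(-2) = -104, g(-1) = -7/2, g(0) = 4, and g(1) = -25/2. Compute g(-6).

-7856

Forward differences of the values at n = -3, -2, -1, 0, 1:
  g  : -1021/2  -104  -7/2  4  -25/2
  Δ  : 813/2  201/2  15/2  -33/2
  Δ^2: -306  -93  -24
  Δ^3: 213  69
  Δ^4: -144
The fourth differences are constant, confirming degree 4.
Interpolating (Newton forward form) and evaluating at n = -6 gives g(-6) = -7856.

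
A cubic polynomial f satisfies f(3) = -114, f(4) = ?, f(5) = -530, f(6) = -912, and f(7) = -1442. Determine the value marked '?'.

The 4 known points determine the degree-3 polynomial uniquely.
Write f(n) = an^3 + bn^2 + cn + d. Substituting each data point gives a linear system:
  27a + 9b + 3c + d = -114
  125a + 25b + 5c + d = -530
  216a + 36b + 6c + d = -912
  343a + 49b + 7c + d = -1442
Solving the system yields a = -4, b = -2, c = 4, d = 0.
So f(n) = -4n^3 - 2n^2 + 4n.
Then f(4) = -272.

-272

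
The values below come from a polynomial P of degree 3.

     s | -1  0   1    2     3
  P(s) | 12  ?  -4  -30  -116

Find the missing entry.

-2

On equispaced nodes a degree-3 polynomial has vanishing fourth forward difference, so
  P(-1) - 4·P(0) + 6·P(1) - 4·P(2) + P(3) = 0.
Substituting the known values and solving for P(0):
  -4·P(0) = 8
  P(0) = -2.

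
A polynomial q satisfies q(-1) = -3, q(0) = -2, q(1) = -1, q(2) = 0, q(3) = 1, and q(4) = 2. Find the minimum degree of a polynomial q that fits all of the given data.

Forward differences of the values at x = -1, 0, 1, 2, 3, 4:
  q  : -3  -2  -1  0  1  2
  Δ  : 1  1  1  1  1
  Δ^2: 0  0  0  0
  Δ^3: 0  0  0
  Δ^4: 0  0
  Δ^5: 0
The first differences are constant (1) and nonzero, while all higher differences vanish, so the minimal degree is 1.

1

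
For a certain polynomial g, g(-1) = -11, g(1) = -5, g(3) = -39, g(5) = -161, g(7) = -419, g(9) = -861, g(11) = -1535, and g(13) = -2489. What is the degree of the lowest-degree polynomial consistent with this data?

3

Forward differences of the values at n = -1, 1, 3, 5, 7, 9, 11, 13:
  g  : -11  -5  -39  -161  -419  -861  -1535  -2489
  Δ  : 6  -34  -122  -258  -442  -674  -954
  Δ^2: -40  -88  -136  -184  -232  -280
  Δ^3: -48  -48  -48  -48  -48
  Δ^4: 0  0  0  0
  Δ^5: 0  0  0
  Δ^6: 0  0
  Δ^7: 0
The third differences are constant (-48) and nonzero, while all higher differences vanish, so the minimal degree is 3.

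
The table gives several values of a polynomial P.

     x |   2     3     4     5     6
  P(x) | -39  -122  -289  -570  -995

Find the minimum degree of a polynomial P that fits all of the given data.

Forward differences of the values at x = 2, 3, 4, 5, 6:
  P  : -39  -122  -289  -570  -995
  Δ  : -83  -167  -281  -425
  Δ^2: -84  -114  -144
  Δ^3: -30  -30
  Δ^4: 0
The third differences are constant (-30) and nonzero, while all higher differences vanish, so the minimal degree is 3.

3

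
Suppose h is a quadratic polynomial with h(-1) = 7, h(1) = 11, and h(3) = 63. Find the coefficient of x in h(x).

2

Write h(x) = ax^2 + bx + c. Substituting each data point gives a linear system:
  a - b + c = 7
  a + b + c = 11
  9a + 3b + c = 63
Solving the system yields a = 6, b = 2, c = 3.
So h(x) = 6x^2 + 2x + 3.
The coefficient of x is 2.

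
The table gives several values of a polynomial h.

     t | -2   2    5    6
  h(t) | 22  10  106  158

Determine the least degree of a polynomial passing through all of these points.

2

Divided differences on the nodes -2, 2, 5, 6:
  order 0: 22  10  106  158
  order 1: -3  32  52
  order 2: 5  5
  order 3: 0
The order-2 divided differences are all 5 (nonzero) and every higher order vanishes, so the data lies on a polynomial of degree exactly 2.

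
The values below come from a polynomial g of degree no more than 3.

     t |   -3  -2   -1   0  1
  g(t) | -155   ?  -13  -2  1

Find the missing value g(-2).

On equispaced nodes a degree-3 polynomial has vanishing fourth forward difference, so
  g(-3) - 4·g(-2) + 6·g(-1) - 4·g(0) + g(1) = 0.
Substituting the known values and solving for g(-2):
  -4·g(-2) = 224
  g(-2) = -56.

-56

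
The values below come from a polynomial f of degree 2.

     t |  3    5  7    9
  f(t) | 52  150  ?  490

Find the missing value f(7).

The 3 known points determine the degree-2 polynomial uniquely.
Write f(t) = at^2 + bt + c. Substituting each data point gives a linear system:
  9a + 3b + c = 52
  25a + 5b + c = 150
  81a + 9b + c = 490
Solving the system yields a = 6, b = 1, c = -5.
So f(t) = 6t^2 + t - 5.
Then f(7) = 296.

296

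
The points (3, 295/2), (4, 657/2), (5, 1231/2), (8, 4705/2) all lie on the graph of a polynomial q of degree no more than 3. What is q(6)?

2065/2

Using the Lagrange interpolation formula with nodes 3, 4, 5, 8:
  L_0(n) = (n - 4)(n - 5)(n - 8) / -10
  L_1(n) = (n - 3)(n - 5)(n - 8) / 4
  L_2(n) = (n - 3)(n - 4)(n - 8) / -6
  L_3(n) = (n - 3)(n - 4)(n - 5) / 60
Then q(n) = 295/2·L_0(n) + 657/2·L_1(n) + 1231/2·L_2(n) + 4705/2·L_3(n).
Expanding and collecting terms gives q(n) = 4n^3 + 5n^2 - 2n + 1/2.
Evaluating at n = 6: q(6) = 2065/2.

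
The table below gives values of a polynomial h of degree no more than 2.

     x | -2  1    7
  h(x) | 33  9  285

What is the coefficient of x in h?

Write h(x) = ax^2 + bx + c. Substituting each data point gives a linear system:
  4a - 2b + c = 33
  a + b + c = 9
  49a + 7b + c = 285
Solving the system yields a = 6, b = -2, c = 5.
So h(x) = 6x^2 - 2x + 5.
The coefficient of x is -2.

-2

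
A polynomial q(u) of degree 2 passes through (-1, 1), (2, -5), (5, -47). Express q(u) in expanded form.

q(u) = -2u^2 + 3

Write q(u) = au^2 + bu + c. Substituting each data point gives a linear system:
  a - b + c = 1
  4a + 2b + c = -5
  25a + 5b + c = -47
Solving the system yields a = -2, b = 0, c = 3.
So q(u) = -2u² + 3.
Check: q(-1) = 1. ✓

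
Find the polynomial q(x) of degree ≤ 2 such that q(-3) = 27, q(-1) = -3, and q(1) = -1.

Write q(x) = ax^2 + bx + c. Substituting each data point gives a linear system:
  9a - 3b + c = 27
  a - b + c = -3
  a + b + c = -1
Solving the system yields a = 4, b = 1, c = -6.
So q(x) = 4x² + x - 6.
Check: q(-3) = 27. ✓

q(x) = 4x^2 + x - 6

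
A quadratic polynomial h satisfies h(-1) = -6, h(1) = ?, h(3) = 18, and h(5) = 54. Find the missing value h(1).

-2

The 3 known points determine the degree-2 polynomial uniquely.
Write h(x) = ax^2 + bx + c. Substituting each data point gives a linear system:
  a - b + c = -6
  9a + 3b + c = 18
  25a + 5b + c = 54
Solving the system yields a = 2, b = 2, c = -6.
So h(x) = 2x^2 + 2x - 6.
Then h(1) = -2.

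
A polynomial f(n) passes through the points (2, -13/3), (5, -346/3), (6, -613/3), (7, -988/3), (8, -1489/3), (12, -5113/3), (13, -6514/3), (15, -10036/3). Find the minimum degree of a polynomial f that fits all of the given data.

3

Divided differences on the nodes 2, 5, 6, 7, 8, 12, 13, 15:
  order 0: -13/3  -346/3  -613/3  -988/3  -1489/3  -5113/3  -6514/3  -10036/3
  order 1: -37  -89  -125  -167  -302  -467  -587
  order 2: -13  -18  -21  -27  -33  -40
  order 3: -1  -1  -1  -1  -1
  order 4: 0  0  0  0
  order 5: 0  0  0
  order 6: 0  0
  order 7: 0
The order-3 divided differences are all -1 (nonzero) and every higher order vanishes, so the data lies on a polynomial of degree exactly 3.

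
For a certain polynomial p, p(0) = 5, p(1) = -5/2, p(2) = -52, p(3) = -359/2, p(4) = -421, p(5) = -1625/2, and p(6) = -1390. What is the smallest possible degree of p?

3

Forward differences of the values at t = 0, 1, 2, 3, 4, 5, 6:
  p  : 5  -5/2  -52  -359/2  -421  -1625/2  -1390
  Δ  : -15/2  -99/2  -255/2  -483/2  -783/2  -1155/2
  Δ^2: -42  -78  -114  -150  -186
  Δ^3: -36  -36  -36  -36
  Δ^4: 0  0  0
  Δ^5: 0  0
  Δ^6: 0
The third differences are constant (-36) and nonzero, while all higher differences vanish, so the minimal degree is 3.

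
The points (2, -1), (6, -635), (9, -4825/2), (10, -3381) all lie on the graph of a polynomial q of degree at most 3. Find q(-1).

Using the Lagrange interpolation formula with nodes 2, 6, 9, 10:
  L_0(n) = (n - 6)(n - 9)(n - 10) / -224
  L_1(n) = (n - 2)(n - 9)(n - 10) / 48
  L_2(n) = (n - 2)(n - 6)(n - 10) / -21
  L_3(n) = (n - 2)(n - 6)(n - 9) / 32
Then q(n) = -1·L_0(n) - 635·L_1(n) - 4825/2·L_2(n) - 3381·L_3(n).
Expanding and collecting terms gives q(n) = -4n^3 + 6n^2 + (3/2)n + 4.
Evaluating at n = -1: q(-1) = 25/2.

25/2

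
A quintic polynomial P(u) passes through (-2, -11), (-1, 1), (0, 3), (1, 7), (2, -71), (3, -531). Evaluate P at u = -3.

-21

Forward differences of the values at u = -2, -1, 0, 1, 2, 3:
  P  : -11  1  3  7  -71  -531
  Δ  : 12  2  4  -78  -460
  Δ^2: -10  2  -82  -382
  Δ^3: 12  -84  -300
  Δ^4: -96  -216
  Δ^5: -120
The fifth differences are constant, confirming degree 5.
Interpolating (Newton forward form) and evaluating at u = -3 gives P(-3) = -21.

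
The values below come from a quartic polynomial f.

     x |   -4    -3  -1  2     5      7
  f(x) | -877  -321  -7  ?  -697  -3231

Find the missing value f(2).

The 5 known points determine the degree-4 polynomial uniquely.
Write f(x) = ax^4 + bx^3 + cx^2 + dx + e. Substituting each data point gives a linear system:
  256a - 64b + 16c - 4d + e = -877
  81a - 27b + 9c - 3d + e = -321
  a - b + c - d + e = -7
  625a + 125b + 25c + 5d + e = -697
  2401a + 343b + 49c + 7d + e = -3231
Solving the system yields a = -2, b = 5, c = -3, d = 0, e = 3.
So f(x) = -2x⁴ + 5x³ - 3x² + 3.
Then f(2) = -1.

-1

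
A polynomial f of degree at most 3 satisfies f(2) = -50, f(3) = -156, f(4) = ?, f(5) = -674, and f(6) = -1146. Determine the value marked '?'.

The 4 known points determine the degree-3 polynomial uniquely.
Write f(n) = an^3 + bn^2 + cn + d. Substituting each data point gives a linear system:
  8a + 4b + 2c + d = -50
  27a + 9b + 3c + d = -156
  125a + 25b + 5c + d = -674
  216a + 36b + 6c + d = -1146
Solving the system yields a = -5, b = -1, c = -6, d = 6.
So f(n) = -5n^3 - n^2 - 6n + 6.
Then f(4) = -354.

-354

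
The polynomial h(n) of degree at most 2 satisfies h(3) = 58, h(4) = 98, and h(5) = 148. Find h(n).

h(n) = 5n^2 + 5n - 2

Write h(n) = an^2 + bn + c. Substituting each data point gives a linear system:
  9a + 3b + c = 58
  16a + 4b + c = 98
  25a + 5b + c = 148
Solving the system yields a = 5, b = 5, c = -2.
So h(n) = 5n^2 + 5n - 2.
Check: h(4) = 98. ✓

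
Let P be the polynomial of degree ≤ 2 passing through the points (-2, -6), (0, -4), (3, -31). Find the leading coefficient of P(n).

Write P(n) = an^2 + bn + c. Substituting each data point gives a linear system:
  4a - 2b + c = -6
  c = -4
  9a + 3b + c = -31
Solving the system yields a = -2, b = -3, c = -4.
So P(n) = -2n^2 - 3n - 4.
The leading coefficient is -2.

-2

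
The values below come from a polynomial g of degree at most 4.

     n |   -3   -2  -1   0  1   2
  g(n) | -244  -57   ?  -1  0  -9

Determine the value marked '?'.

-6

On equispaced nodes a degree-4 polynomial has vanishing fifth forward difference, so
  - g(-3) + 5·g(-2) - 10·g(-1) + 10·g(0) - 5·g(1) + g(2) = 0.
Substituting the known values and solving for g(-1):
  -10·g(-1) = 60
  g(-1) = -6.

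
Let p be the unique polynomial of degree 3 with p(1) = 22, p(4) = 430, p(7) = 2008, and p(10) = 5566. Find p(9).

4110

Forward differences of the values at n = 1, 4, 7, 10:
  p  : 22  430  2008  5566
  Δ  : 408  1578  3558
  Δ^2: 1170  1980
  Δ^3: 810
The third differences are constant, confirming degree 3.
Interpolating (Newton forward form) and evaluating at n = 9 gives p(9) = 4110.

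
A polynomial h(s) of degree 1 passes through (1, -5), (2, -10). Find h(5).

Using the Lagrange interpolation formula with nodes 1, 2:
  L_0(s) = (s - 2) / -1
  L_1(s) = (s - 1) / 1
Then h(s) = -5·L_0(s) - 10·L_1(s).
Expanding and collecting terms gives h(s) = -5s.
Evaluating at s = 5: h(5) = -25.

-25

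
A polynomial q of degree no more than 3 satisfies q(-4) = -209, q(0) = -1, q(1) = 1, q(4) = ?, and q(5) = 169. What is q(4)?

The 4 known points determine the degree-3 polynomial uniquely.
Write q(s) = as^3 + bs^2 + cs + d. Substituting each data point gives a linear system:
  -64a + 16b - 4c + d = -209
  d = -1
  a + b + c + d = 1
  125a + 25b + 5c + d = 169
Solving the system yields a = 2, b = -4, c = 4, d = -1.
So q(s) = 2s³ - 4s² + 4s - 1.
Then q(4) = 79.

79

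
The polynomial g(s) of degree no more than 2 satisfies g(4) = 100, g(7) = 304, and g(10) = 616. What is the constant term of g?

-4

Write g(s) = as^2 + bs + c. Substituting each data point gives a linear system:
  16a + 4b + c = 100
  49a + 7b + c = 304
  100a + 10b + c = 616
Solving the system yields a = 6, b = 2, c = -4.
So g(s) = 6s^2 + 2s - 4.
The constant term is -4.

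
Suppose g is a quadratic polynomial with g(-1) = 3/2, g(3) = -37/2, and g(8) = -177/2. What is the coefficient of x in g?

Write g(x) = ax^2 + bx + c. Substituting each data point gives a linear system:
  a - b + c = 3/2
  9a + 3b + c = -37/2
  64a + 8b + c = -177/2
Solving the system yields a = -1, b = -3, c = -1/2.
So g(x) = -x^2 - 3x - 1/2.
The coefficient of x is -3.

-3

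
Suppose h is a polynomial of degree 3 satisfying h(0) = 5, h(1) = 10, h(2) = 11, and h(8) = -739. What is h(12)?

Using the Lagrange interpolation formula with nodes 0, 1, 2, 8:
  L_0(x) = (x - 1)(x - 2)(x - 8) / -16
  L_1(x) = x(x - 2)(x - 8) / 7
  L_2(x) = x(x - 1)(x - 8) / -12
  L_3(x) = x(x - 1)(x - 2) / 336
Then h(x) = 5·L_0(x) + 10·L_1(x) + 11·L_2(x) - 739·L_3(x).
Expanding and collecting terms gives h(x) = -2x³ + 4x² + 3x + 5.
Evaluating at x = 12: h(12) = -2839.

-2839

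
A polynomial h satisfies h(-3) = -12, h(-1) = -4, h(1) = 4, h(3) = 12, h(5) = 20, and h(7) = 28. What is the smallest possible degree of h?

1

Forward differences of the values at n = -3, -1, 1, 3, 5, 7:
  h  : -12  -4  4  12  20  28
  Δ  : 8  8  8  8  8
  Δ^2: 0  0  0  0
  Δ^3: 0  0  0
  Δ^4: 0  0
  Δ^5: 0
The first differences are constant (8) and nonzero, while all higher differences vanish, so the minimal degree is 1.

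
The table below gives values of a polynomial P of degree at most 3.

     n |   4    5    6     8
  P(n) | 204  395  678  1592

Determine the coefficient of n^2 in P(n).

Write P(n) = an^3 + bn^2 + cn + d. Substituting each data point gives a linear system:
  64a + 16b + 4c + d = 204
  125a + 25b + 5c + d = 395
  216a + 36b + 6c + d = 678
  512a + 64b + 8c + d = 1592
Solving the system yields a = 3, b = 1, c = -1, d = 0.
So P(n) = 3n³ + n² - n.
The coefficient of n^2 is 1.

1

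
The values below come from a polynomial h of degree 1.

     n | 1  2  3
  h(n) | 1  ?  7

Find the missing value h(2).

4

On equispaced nodes a degree-1 polynomial has vanishing second forward difference, so
  h(1) - 2·h(2) + h(3) = 0.
Substituting the known values and solving for h(2):
  -2·h(2) = -8
  h(2) = 4.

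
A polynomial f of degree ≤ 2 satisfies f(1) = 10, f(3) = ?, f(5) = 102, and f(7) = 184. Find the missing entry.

44

On equispaced nodes a degree-2 polynomial has vanishing third forward difference, so
  - f(1) + 3·f(3) - 3·f(5) + f(7) = 0.
Substituting the known values and solving for f(3):
  3·f(3) = 132
  f(3) = 44.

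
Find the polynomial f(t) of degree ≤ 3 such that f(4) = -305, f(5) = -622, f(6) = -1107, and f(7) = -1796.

Using the Lagrange interpolation formula with nodes 4, 5, 6, 7:
  L_0(t) = (t - 5)(t - 6)(t - 7) / -6
  L_1(t) = (t - 4)(t - 6)(t - 7) / 2
  L_2(t) = (t - 4)(t - 5)(t - 7) / -2
  L_3(t) = (t - 4)(t - 5)(t - 6) / 6
Then f(t) = -305·L_0(t) - 622·L_1(t) - 1107·L_2(t) - 1796·L_3(t).
Expanding and collecting terms gives f(t) = -6t^3 + 6t^2 - 5t + 3.
Check: f(4) = -305. ✓

f(t) = -6t^3 + 6t^2 - 5t + 3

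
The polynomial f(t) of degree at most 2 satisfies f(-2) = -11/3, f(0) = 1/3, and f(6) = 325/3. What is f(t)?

f(t) = 2t^2 + 6t + 1/3

Using the Lagrange interpolation formula with nodes -2, 0, 6:
  L_0(t) = t(t - 6) / 16
  L_1(t) = (t + 2)(t - 6) / -12
  L_2(t) = (t + 2)t / 48
Then f(t) = -11/3·L_0(t) + 1/3·L_1(t) + 325/3·L_2(t).
Expanding and collecting terms gives f(t) = 2t^2 + 6t + 1/3.
Check: f(-2) = -11/3. ✓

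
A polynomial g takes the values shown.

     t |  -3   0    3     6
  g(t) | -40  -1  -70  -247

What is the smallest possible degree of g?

Forward differences of the values at t = -3, 0, 3, 6:
  g  : -40  -1  -70  -247
  Δ  : 39  -69  -177
  Δ^2: -108  -108
  Δ^3: 0
The second differences are constant (-108) and nonzero, while all higher differences vanish, so the minimal degree is 2.

2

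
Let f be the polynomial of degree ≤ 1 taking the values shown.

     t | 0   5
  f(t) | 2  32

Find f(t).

Write f(t) = at + b. Substituting each data point gives a linear system:
  b = 2
  5a + b = 32
Solving the system yields a = 6, b = 2.
So f(t) = 6t + 2.
Check: f(0) = 2. ✓

f(t) = 6t + 2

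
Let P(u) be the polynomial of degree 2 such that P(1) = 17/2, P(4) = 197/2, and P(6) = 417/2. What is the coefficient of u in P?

Write P(u) = au^2 + bu + c. Substituting each data point gives a linear system:
  a + b + c = 17/2
  16a + 4b + c = 197/2
  36a + 6b + c = 417/2
Solving the system yields a = 5, b = 5, c = -3/2.
So P(u) = 5u^2 + 5u - 3/2.
The coefficient of u is 5.

5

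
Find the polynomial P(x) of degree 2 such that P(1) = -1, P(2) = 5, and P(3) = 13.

Using the Lagrange interpolation formula with nodes 1, 2, 3:
  L_0(x) = (x - 2)(x - 3) / 2
  L_1(x) = (x - 1)(x - 3) / -1
  L_2(x) = (x - 1)(x - 2) / 2
Then P(x) = -1·L_0(x) + 5·L_1(x) + 13·L_2(x).
Expanding and collecting terms gives P(x) = x² + 3x - 5.
Check: P(3) = 13. ✓

P(x) = x^2 + 3x - 5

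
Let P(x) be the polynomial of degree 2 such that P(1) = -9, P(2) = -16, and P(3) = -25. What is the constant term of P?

-4

Write P(x) = ax^2 + bx + c. Substituting each data point gives a linear system:
  a + b + c = -9
  4a + 2b + c = -16
  9a + 3b + c = -25
Solving the system yields a = -1, b = -4, c = -4.
So P(x) = -x^2 - 4x - 4.
The constant term is -4.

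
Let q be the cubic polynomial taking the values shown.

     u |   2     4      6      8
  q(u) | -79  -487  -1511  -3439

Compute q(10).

Forward differences of the values at u = 2, 4, 6, 8:
  q  : -79  -487  -1511  -3439
  Δ  : -408  -1024  -1928
  Δ^2: -616  -904
  Δ^3: -288
The third differences are constant, confirming degree 3.
Interpolating (Newton forward form) and evaluating at u = 10 gives q(10) = -6559.

-6559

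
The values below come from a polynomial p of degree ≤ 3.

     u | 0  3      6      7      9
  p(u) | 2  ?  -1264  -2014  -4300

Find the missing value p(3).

The 4 known points determine the degree-3 polynomial uniquely.
Write p(u) = au^3 + bu^2 + cu + d. Substituting each data point gives a linear system:
  d = 2
  216a + 36b + 6c + d = -1264
  343a + 49b + 7c + d = -2014
  729a + 81b + 9c + d = -4300
Solving the system yields a = -6, b = 1, c = -1, d = 2.
So p(u) = -6u^3 + u^2 - u + 2.
Then p(3) = -154.

-154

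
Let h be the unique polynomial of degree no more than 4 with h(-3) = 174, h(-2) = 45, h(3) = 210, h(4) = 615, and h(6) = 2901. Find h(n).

h(n) = 2n^4 + n^3 + 3n^2 - 3n + 3

Write h(n) = an^4 + bn^3 + cn^2 + dn + e. Substituting each data point gives a linear system:
  81a - 27b + 9c - 3d + e = 174
  16a - 8b + 4c - 2d + e = 45
  81a + 27b + 9c + 3d + e = 210
  256a + 64b + 16c + 4d + e = 615
  1296a + 216b + 36c + 6d + e = 2901
Solving the system yields a = 2, b = 1, c = 3, d = -3, e = 3.
So h(n) = 2n^4 + n^3 + 3n^2 - 3n + 3.
Check: h(-2) = 45. ✓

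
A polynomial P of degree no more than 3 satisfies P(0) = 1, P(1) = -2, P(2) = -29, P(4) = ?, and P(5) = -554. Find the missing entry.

The 4 known points determine the degree-3 polynomial uniquely.
Write P(u) = au^3 + bu^2 + cu + d. Substituting each data point gives a linear system:
  d = 1
  a + b + c + d = -2
  8a + 4b + 2c + d = -29
  125a + 25b + 5c + d = -554
Solving the system yields a = -5, b = 3, c = -1, d = 1.
So P(u) = -5u³ + 3u² - u + 1.
Then P(4) = -275.

-275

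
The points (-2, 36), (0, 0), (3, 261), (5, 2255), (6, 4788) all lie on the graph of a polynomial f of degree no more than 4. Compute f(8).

Write f(n) = an^4 + bn^3 + cn^2 + dn + e. Substituting each data point gives a linear system:
  16a - 8b + 4c - 2d + e = 36
  e = 0
  81a + 27b + 9c + 3d + e = 261
  625a + 125b + 25c + 5d + e = 2255
  1296a + 216b + 36c + 6d + e = 4788
Solving the system yields a = 4, b = -1, c = -6, d = 6, e = 0.
So f(n) = 4n^4 - n^3 - 6n^2 + 6n.
Then f(8) = 15536.

15536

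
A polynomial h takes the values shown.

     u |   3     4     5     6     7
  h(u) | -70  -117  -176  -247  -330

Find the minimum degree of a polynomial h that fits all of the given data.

2

Forward differences of the values at u = 3, 4, 5, 6, 7:
  h  : -70  -117  -176  -247  -330
  Δ  : -47  -59  -71  -83
  Δ^2: -12  -12  -12
  Δ^3: 0  0
  Δ^4: 0
The second differences are constant (-12) and nonzero, while all higher differences vanish, so the minimal degree is 2.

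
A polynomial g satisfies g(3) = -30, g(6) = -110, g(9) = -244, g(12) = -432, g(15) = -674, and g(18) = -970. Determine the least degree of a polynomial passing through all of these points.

Forward differences of the values at n = 3, 6, 9, 12, 15, 18:
  g  : -30  -110  -244  -432  -674  -970
  Δ  : -80  -134  -188  -242  -296
  Δ^2: -54  -54  -54  -54
  Δ^3: 0  0  0
  Δ^4: 0  0
  Δ^5: 0
The second differences are constant (-54) and nonzero, while all higher differences vanish, so the minimal degree is 2.

2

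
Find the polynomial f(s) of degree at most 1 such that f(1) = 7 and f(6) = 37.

Write f(s) = as + b. Substituting each data point gives a linear system:
  a + b = 7
  6a + b = 37
Solving the system yields a = 6, b = 1.
So f(s) = 6s + 1.
Check: f(1) = 7. ✓

f(s) = 6s + 1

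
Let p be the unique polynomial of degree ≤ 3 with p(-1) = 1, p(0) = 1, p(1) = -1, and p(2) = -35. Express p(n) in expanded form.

p(n) = -5n^3 - n^2 + 4n + 1

Write p(n) = an^3 + bn^2 + cn + d. Substituting each data point gives a linear system:
  -a + b - c + d = 1
  d = 1
  a + b + c + d = -1
  8a + 4b + 2c + d = -35
Solving the system yields a = -5, b = -1, c = 4, d = 1.
So p(n) = -5n³ - n² + 4n + 1.
Check: p(-1) = 1. ✓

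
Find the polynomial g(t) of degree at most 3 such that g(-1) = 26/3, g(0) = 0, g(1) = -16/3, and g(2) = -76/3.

g(t) = -3t^3 + (5/3)t^2 - 4t

Write g(t) = at^3 + bt^2 + ct + d. Substituting each data point gives a linear system:
  -a + b - c + d = 26/3
  d = 0
  a + b + c + d = -16/3
  8a + 4b + 2c + d = -76/3
Solving the system yields a = -3, b = 5/3, c = -4, d = 0.
So g(t) = -3t³ + (5/3)t² - 4t.
Check: g(-1) = 26/3. ✓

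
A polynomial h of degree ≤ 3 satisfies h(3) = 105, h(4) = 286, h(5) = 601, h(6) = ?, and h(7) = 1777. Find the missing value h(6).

The 4 known points determine the degree-3 polynomial uniquely.
Write h(s) = as^3 + bs^2 + cs + d. Substituting each data point gives a linear system:
  27a + 9b + 3c + d = 105
  64a + 16b + 4c + d = 286
  125a + 25b + 5c + d = 601
  343a + 49b + 7c + d = 1777
Solving the system yields a = 6, b = -5, c = -6, d = 6.
So h(s) = 6s^3 - 5s^2 - 6s + 6.
Then h(6) = 1086.

1086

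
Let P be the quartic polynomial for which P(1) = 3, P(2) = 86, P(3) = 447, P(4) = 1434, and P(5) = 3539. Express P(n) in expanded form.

Using the Lagrange interpolation formula with nodes 1, 2, 3, 4, 5:
  L_0(n) = (n - 2)(n - 3)(n - 4)(n - 5) / 24
  L_1(n) = (n - 1)(n - 3)(n - 4)(n - 5) / -6
  L_2(n) = (n - 1)(n - 2)(n - 4)(n - 5) / 4
  L_3(n) = (n - 1)(n - 2)(n - 3)(n - 5) / -6
  L_4(n) = (n - 1)(n - 2)(n - 3)(n - 4) / 24
Then P(n) = 3·L_0(n) + 86·L_1(n) + 447·L_2(n) + 1434·L_3(n) + 3539·L_4(n).
Expanding and collecting terms gives P(n) = 6n^4 - 2n^3 + n^2 + 4n - 6.
Check: P(2) = 86. ✓

P(n) = 6n^4 - 2n^3 + n^2 + 4n - 6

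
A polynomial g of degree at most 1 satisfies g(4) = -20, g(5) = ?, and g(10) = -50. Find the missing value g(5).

The 2 known points determine the degree-1 polynomial uniquely.
Write g(n) = an + b. Substituting each data point gives a linear system:
  4a + b = -20
  10a + b = -50
Solving the system yields a = -5, b = 0.
So g(n) = -5n.
Then g(5) = -25.

-25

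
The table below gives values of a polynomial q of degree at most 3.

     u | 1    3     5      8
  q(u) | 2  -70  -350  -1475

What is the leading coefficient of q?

Write q(u) = au^3 + bu^2 + cu + d. Substituting each data point gives a linear system:
  a + b + c + d = 2
  27a + 9b + 3c + d = -70
  125a + 25b + 5c + d = -350
  512a + 64b + 8c + d = -1475
Solving the system yields a = -3, b = 1, c = -1, d = 5.
So q(u) = -3u^3 + u^2 - u + 5.
The leading coefficient is -3.

-3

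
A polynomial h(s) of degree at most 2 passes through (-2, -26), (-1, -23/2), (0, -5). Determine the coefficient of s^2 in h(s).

-4

Write h(s) = as^2 + bs + c. Substituting each data point gives a linear system:
  4a - 2b + c = -26
  a - b + c = -23/2
  c = -5
Solving the system yields a = -4, b = 5/2, c = -5.
So h(s) = -4s^2 + (5/2)s - 5.
The leading coefficient is -4.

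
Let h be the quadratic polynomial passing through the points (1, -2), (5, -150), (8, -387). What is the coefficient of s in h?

Write h(s) = as^2 + bs + c. Substituting each data point gives a linear system:
  a + b + c = -2
  25a + 5b + c = -150
  64a + 8b + c = -387
Solving the system yields a = -6, b = -1, c = 5.
So h(s) = -6s^2 - s + 5.
The coefficient of s is -1.

-1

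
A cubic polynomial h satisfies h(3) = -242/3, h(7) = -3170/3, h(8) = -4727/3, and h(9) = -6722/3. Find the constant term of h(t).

1/3

Write h(t) = at^3 + bt^2 + ct + d. Substituting each data point gives a linear system:
  27a + 9b + 3c + d = -242/3
  343a + 49b + 7c + d = -3170/3
  512a + 64b + 8c + d = -4727/3
  729a + 81b + 9c + d = -6722/3
Solving the system yields a = -3, b = -1, c = 3, d = 1/3.
So h(t) = -3t^3 - t^2 + 3t + 1/3.
The constant term is 1/3.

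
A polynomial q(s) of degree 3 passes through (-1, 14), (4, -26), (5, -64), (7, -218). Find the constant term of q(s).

6

Write q(s) = as^3 + bs^2 + cs + d. Substituting each data point gives a linear system:
  -a + b - c + d = 14
  64a + 16b + 4c + d = -26
  125a + 25b + 5c + d = -64
  343a + 49b + 7c + d = -218
Solving the system yields a = -1, b = 3, c = -4, d = 6.
So q(s) = -s^3 + 3s^2 - 4s + 6.
The constant term is 6.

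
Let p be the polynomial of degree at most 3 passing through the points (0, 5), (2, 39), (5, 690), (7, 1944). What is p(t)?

p(t) = 6t^3 - 2t^2 - 3t + 5

Using the Lagrange interpolation formula with nodes 0, 2, 5, 7:
  L_0(t) = (t - 2)(t - 5)(t - 7) / -70
  L_1(t) = t(t - 5)(t - 7) / 30
  L_2(t) = t(t - 2)(t - 7) / -30
  L_3(t) = t(t - 2)(t - 5) / 70
Then p(t) = 5·L_0(t) + 39·L_1(t) + 690·L_2(t) + 1944·L_3(t).
Expanding and collecting terms gives p(t) = 6t^3 - 2t^2 - 3t + 5.
Check: p(7) = 1944. ✓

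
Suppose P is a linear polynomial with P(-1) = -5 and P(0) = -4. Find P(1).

-3

Write P(u) = au + b. Substituting each data point gives a linear system:
  -a + b = -5
  b = -4
Solving the system yields a = 1, b = -4.
So P(u) = u - 4.
Then P(1) = -3.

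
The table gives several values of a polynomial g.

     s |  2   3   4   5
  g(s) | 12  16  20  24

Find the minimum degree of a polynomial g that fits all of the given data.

Forward differences of the values at s = 2, 3, 4, 5:
  g  : 12  16  20  24
  Δ  : 4  4  4
  Δ^2: 0  0
  Δ^3: 0
The first differences are constant (4) and nonzero, while all higher differences vanish, so the minimal degree is 1.

1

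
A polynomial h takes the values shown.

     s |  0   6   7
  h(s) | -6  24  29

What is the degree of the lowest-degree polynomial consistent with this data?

Divided differences on the nodes 0, 6, 7:
  order 0: -6  24  29
  order 1: 5  5
  order 2: 0
The order-1 divided differences are all 5 (nonzero) and every higher order vanishes, so the data lies on a polynomial of degree exactly 1.

1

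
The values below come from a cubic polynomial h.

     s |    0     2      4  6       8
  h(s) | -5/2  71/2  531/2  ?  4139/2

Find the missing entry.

1759/2

The 4 known points determine the degree-3 polynomial uniquely.
Write h(s) = as^3 + bs^2 + cs + d. Substituting each data point gives a linear system:
  d = -5/2
  8a + 4b + 2c + d = 71/2
  64a + 16b + 4c + d = 531/2
  512a + 64b + 8c + d = 4139/2
Solving the system yields a = 4, b = 0, c = 3, d = -5/2.
So h(s) = 4s³ + 3s - 5/2.
Then h(6) = 1759/2.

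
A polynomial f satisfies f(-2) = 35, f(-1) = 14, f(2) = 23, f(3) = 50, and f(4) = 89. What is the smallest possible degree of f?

Divided differences on the nodes -2, -1, 2, 3, 4:
  order 0: 35  14  23  50  89
  order 1: -21  3  27  39
  order 2: 6  6  6
  order 3: 0  0
  order 4: 0
The order-2 divided differences are all 6 (nonzero) and every higher order vanishes, so the data lies on a polynomial of degree exactly 2.

2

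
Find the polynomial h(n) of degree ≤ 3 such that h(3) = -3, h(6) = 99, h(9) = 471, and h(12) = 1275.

h(n) = n^3 - 3n^2 - 2n + 3

Write h(n) = an^3 + bn^2 + cn + d. Substituting each data point gives a linear system:
  27a + 9b + 3c + d = -3
  216a + 36b + 6c + d = 99
  729a + 81b + 9c + d = 471
  1728a + 144b + 12c + d = 1275
Solving the system yields a = 1, b = -3, c = -2, d = 3.
So h(n) = n^3 - 3n^2 - 2n + 3.
Check: h(6) = 99. ✓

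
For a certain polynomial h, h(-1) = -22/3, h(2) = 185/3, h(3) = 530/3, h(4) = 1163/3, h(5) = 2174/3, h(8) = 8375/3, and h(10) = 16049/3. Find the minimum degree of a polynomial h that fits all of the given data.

3

Divided differences on the nodes -1, 2, 3, 4, 5, 8, 10:
  order 0: -22/3  185/3  530/3  1163/3  2174/3  8375/3  16049/3
  order 1: 23  115  211  337  689  1279
  order 2: 23  48  63  88  118
  order 3: 5  5  5  5
  order 4: 0  0  0
  order 5: 0  0
  order 6: 0
The order-3 divided differences are all 5 (nonzero) and every higher order vanishes, so the data lies on a polynomial of degree exactly 3.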